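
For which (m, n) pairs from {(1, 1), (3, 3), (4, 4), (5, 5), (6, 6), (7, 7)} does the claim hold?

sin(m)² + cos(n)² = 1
All pairs

Testing each pair:
(1, 1): LHS = cos(1)² + sin(1)² = 1, RHS = 1 → holds
(3, 3): LHS = sin(3)² + cos(3)² = 1, RHS = 1 → holds
(4, 4): LHS = cos(4)² + sin(4)² = 1, RHS = 1 → holds
(5, 5): LHS = cos(5)² + sin(5)² = 1, RHS = 1 → holds
(6, 6): LHS = sin(6)² + cos(6)² = 1, RHS = 1 → holds
(7, 7): LHS = sin(7)² + cos(7)² = 1, RHS = 1 → holds

Every pair satisfies the claim.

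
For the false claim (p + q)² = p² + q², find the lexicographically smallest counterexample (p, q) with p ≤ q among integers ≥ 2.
Substituting (2, 2) into the claim:
LHS = (2 + 2)² = 16
RHS = 2² + 2² = 8

Since LHS ≠ RHS, this pair disproves the claim, and no lexicographically smaller pair (p ≤ q, integers ≥ 2) does.

For instance (3, 9) is also a counterexample (LHS = 144, RHS = 90), but it's lexicographically larger.

Answer: (p, q) = (2, 2)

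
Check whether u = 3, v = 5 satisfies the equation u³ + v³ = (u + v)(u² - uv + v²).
Holds

Substituting u = 3, v = 5:

LHS = 3³ + 5³ = 152
RHS = (3 + 5)(3² - 3·5 + 5²) = 152

LHS = RHS, so the equation holds at this point.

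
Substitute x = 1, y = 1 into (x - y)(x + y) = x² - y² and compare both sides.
LHS = (1 - 1)(1 + 1) = 0
RHS = 1² - 1² = 0

LHS = RHS: the two sides agree.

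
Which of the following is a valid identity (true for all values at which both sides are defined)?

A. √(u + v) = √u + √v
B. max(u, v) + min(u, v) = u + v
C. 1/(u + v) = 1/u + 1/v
A: fails at (2, 5) — LHS = √(7) ≈ 2.646, RHS = √(2) + √(5) ≈ 3.65.
B: holds — e.g. at (4, 6), both sides equal 10.
C: fails at (2, 3) — LHS = 1/5, RHS = 5/6.

Answer: B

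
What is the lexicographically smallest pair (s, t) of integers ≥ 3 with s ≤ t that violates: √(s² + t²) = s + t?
(s, t) = (3, 3)

Substituting (3, 3) into the claim:
LHS = √(3² + 3²) = 3·√(2) ≈ 4.243
RHS = 3 + 3 = 6

Since LHS ≠ RHS, this pair disproves the claim, and no lexicographically smaller pair (s ≤ t, integers ≥ 3) does.

For instance (5, 6) is also a counterexample (LHS = √(61) ≈ 7.81, RHS = 11), but it's lexicographically larger.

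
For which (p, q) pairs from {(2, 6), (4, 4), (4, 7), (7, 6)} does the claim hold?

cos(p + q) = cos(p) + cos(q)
Testing each pair:
(2, 6): LHS = cos(8) ≈ -0.1455, RHS = cos(2) + cos(6) ≈ 0.544 → fails
(4, 4): LHS = cos(8) ≈ -0.1455, RHS = 2·cos(4) ≈ -1.307 → fails
(4, 7): LHS = cos(11) ≈ 0.004426, RHS = cos(4) + cos(7) ≈ 0.1003 → fails
(7, 6): LHS = cos(13) ≈ 0.9074, RHS = cos(7) + cos(6) ≈ 1.714 → fails

No pair satisfies the claim.

Answer: None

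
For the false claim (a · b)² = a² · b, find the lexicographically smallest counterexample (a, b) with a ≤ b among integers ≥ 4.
(a, b) = (4, 4)

Substituting (4, 4) into the claim:
LHS = (4 · 4)² = 256
RHS = 4² · 4 = 64

Since LHS ≠ RHS, this pair disproves the claim, and no lexicographically smaller pair (a ≤ b, integers ≥ 4) does.

For instance (8, 9) is also a counterexample (LHS = 5184, RHS = 576), but it's lexicographically larger.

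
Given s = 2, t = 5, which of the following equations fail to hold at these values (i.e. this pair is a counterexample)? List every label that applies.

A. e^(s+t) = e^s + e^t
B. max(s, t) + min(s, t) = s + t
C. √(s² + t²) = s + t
Evaluating each claim at the given values:
A. LHS = e^7 ≈ 1097, RHS = e^2 + e^5 ≈ 155.8 → fails here (LHS ≠ RHS)
B. LHS = 7, RHS = 7 → holds here (LHS = RHS)
C. LHS = √(29) ≈ 5.385, RHS = 7 → fails here (LHS ≠ RHS)

Answer: A, C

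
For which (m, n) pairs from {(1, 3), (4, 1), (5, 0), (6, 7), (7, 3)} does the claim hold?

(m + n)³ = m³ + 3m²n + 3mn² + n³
All pairs

Testing each pair:
(1, 3): LHS = 64, RHS = 64 → holds
(4, 1): LHS = 125, RHS = 125 → holds
(5, 0): LHS = 125, RHS = 125 → holds
(6, 7): LHS = 2197, RHS = 2197 → holds
(7, 3): LHS = 1000, RHS = 1000 → holds

Every pair satisfies the claim.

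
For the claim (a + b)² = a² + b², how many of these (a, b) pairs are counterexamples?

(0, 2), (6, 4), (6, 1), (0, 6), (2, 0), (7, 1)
3

Testing each pair:
(0, 2): LHS = 4, RHS = 4 → satisfies claim
(6, 4): LHS = 100, RHS = 52 → counterexample
(6, 1): LHS = 49, RHS = 37 → counterexample
(0, 6): LHS = 36, RHS = 36 → satisfies claim
(2, 0): LHS = 4, RHS = 4 → satisfies claim
(7, 1): LHS = 64, RHS = 50 → counterexample

That makes 3 counterexamples.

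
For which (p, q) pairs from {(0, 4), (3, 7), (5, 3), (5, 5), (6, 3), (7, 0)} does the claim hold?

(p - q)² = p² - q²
(5, 5), (7, 0)

Testing each pair:
(0, 4): LHS = 16, RHS = -16 → fails
(3, 7): LHS = 16, RHS = -40 → fails
(5, 3): LHS = 4, RHS = 16 → fails
(5, 5): LHS = 0, RHS = 0 → holds
(6, 3): LHS = 9, RHS = 27 → fails
(7, 0): LHS = 49, RHS = 49 → holds

2 of 6 pairs satisfy the claim.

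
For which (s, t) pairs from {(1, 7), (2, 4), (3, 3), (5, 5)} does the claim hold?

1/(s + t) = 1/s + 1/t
Testing each pair:
(1, 7): LHS = 1/8, RHS = 8/7 → fails
(2, 4): LHS = 1/6, RHS = 3/4 → fails
(3, 3): LHS = 1/6, RHS = 2/3 → fails
(5, 5): LHS = 1/10, RHS = 2/5 → fails

No pair satisfies the claim.

Answer: None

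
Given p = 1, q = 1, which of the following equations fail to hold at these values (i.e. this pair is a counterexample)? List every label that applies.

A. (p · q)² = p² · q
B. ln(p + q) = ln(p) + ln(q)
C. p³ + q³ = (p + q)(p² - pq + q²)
B

Evaluating each claim at the given values:
A. LHS = 1, RHS = 1 → holds here (LHS = RHS)
B. LHS = ln(2) ≈ 0.6931, RHS = 0 → fails here (LHS ≠ RHS)
C. LHS = 2, RHS = 2 → holds here (LHS = RHS)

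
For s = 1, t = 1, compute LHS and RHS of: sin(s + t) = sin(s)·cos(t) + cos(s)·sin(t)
LHS = sin(1 + 1) = sin(2) ≈ 0.9093
RHS = sin(1)·cos(1) + cos(1)·sin(1) = 2·sin(1)·cos(1) ≈ 0.9093

LHS = RHS: the two sides agree.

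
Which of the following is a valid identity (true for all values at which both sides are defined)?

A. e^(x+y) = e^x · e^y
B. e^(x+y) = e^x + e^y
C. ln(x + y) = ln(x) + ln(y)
A: holds — e.g. at (5, 8), both sides equal e^13 ≈ 442413.4.
B: fails at (3, 3) — LHS = e^6 ≈ 403.4, RHS = 2·e^3 ≈ 40.17.
C: fails at (3, 4) — LHS = ln(7) ≈ 1.946, RHS = ln(3) + ln(4) ≈ 2.485.

Answer: A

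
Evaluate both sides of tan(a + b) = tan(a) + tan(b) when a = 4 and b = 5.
LHS = tan(4 + 5) = tan(9) ≈ -0.4523
RHS = tan(4) + tan(5) ≈ -2.223

LHS ≠ RHS (they differ by about 1.77), so the equation does not hold here.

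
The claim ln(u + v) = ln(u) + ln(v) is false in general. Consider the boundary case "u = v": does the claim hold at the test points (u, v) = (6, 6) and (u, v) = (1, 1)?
At (6, 6): LHS = ln(12) ≈ 2.485 ≠ RHS = 2·ln(6) ≈ 3.584
At (1, 1): LHS = ln(2) ≈ 0.6931 ≠ RHS = 0

Answer: No, fails at both test points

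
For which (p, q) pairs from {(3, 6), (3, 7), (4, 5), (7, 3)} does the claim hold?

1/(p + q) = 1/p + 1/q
None

Testing each pair:
(3, 6): LHS = 1/9, RHS = 1/2 → fails
(3, 7): LHS = 1/10, RHS = 10/21 → fails
(4, 5): LHS = 1/9, RHS = 9/20 → fails
(7, 3): LHS = 1/10, RHS = 10/21 → fails

No pair satisfies the claim.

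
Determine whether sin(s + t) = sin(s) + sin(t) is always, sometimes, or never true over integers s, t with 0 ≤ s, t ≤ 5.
It holds at (s, t) = (4, 0) (both sides equal sin(4) ≈ -0.7568), but fails at (s, t) = (5, 1) (LHS = sin(6) ≈ -0.2794, RHS = sin(5) + sin(1) ≈ -0.1175).

Answer: Sometimes true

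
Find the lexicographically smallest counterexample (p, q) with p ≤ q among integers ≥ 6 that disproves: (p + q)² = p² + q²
(p, q) = (6, 6)

Substituting (6, 6) into the claim:
LHS = (6 + 6)² = 144
RHS = 6² + 6² = 72

Since LHS ≠ RHS, this pair disproves the claim, and no lexicographically smaller pair (p ≤ q, integers ≥ 6) does.

For instance (8, 8) is also a counterexample (LHS = 256, RHS = 128), but it's lexicographically larger.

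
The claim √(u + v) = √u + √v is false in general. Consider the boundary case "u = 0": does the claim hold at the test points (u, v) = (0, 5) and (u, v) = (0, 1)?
At (0, 5): LHS = √(5) ≈ 2.236, RHS = √(5) ≈ 2.236 → equal
At (0, 1): LHS = 1, RHS = 1 → equal

So the claim does hold at both of these boundary points, even though it is not an identity.

Answer: Yes, holds at both test points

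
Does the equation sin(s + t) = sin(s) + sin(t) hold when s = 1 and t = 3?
Fails

Substituting s = 1, t = 3:

LHS = sin(1 + 3) = sin(4) ≈ -0.7568
RHS = sin(1) + sin(3) ≈ 0.9826

LHS ≠ RHS, so the equation does not hold at this point.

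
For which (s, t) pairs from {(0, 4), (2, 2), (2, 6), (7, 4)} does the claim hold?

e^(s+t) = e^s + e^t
None

Testing each pair:
(0, 4): LHS = e^4 ≈ 54.6, RHS = 1 + e^4 ≈ 55.6 → fails
(2, 2): LHS = e^4 ≈ 54.6, RHS = 2·e^2 ≈ 14.78 → fails
(2, 6): LHS = e^8 ≈ 2981, RHS = e^2 + e^6 ≈ 410.8 → fails
(7, 4): LHS = e^11 ≈ 59874.1, RHS = e^4 + e^7 ≈ 1151 → fails

No pair satisfies the claim.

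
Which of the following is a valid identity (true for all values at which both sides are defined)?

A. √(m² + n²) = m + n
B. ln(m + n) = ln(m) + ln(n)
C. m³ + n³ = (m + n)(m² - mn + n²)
A: fails at (2, 5) — LHS = √(29) ≈ 5.385, RHS = 7.
B: fails at (4, 4) — LHS = ln(8) ≈ 2.079, RHS = 2·ln(4) ≈ 2.773.
C: holds — e.g. at (1, 2), both sides equal 9.

Answer: C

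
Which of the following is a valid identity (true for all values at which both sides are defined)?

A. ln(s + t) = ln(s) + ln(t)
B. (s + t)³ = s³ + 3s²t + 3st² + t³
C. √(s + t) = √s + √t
A: fails at (1, 1) — LHS = ln(2) ≈ 0.6931, RHS = 0.
B: holds — e.g. at (3, 5), both sides equal 512.
C: fails at (5, 5) — LHS = √(10) ≈ 3.162, RHS = 2·√(5) ≈ 4.472.

Answer: B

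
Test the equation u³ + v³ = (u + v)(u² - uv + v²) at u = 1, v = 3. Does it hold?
Holds

Substituting u = 1, v = 3:

LHS = 1³ + 3³ = 28
RHS = (1 + 3)(1² - 1·3 + 3²) = 28

LHS = RHS, so the equation holds at this point.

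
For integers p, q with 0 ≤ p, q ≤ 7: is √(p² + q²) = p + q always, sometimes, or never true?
It holds at (p, q) = (6, 0) (both sides equal 6), but fails at (p, q) = (7, 5) (LHS = √(74) ≈ 8.602, RHS = 12).

Answer: Sometimes true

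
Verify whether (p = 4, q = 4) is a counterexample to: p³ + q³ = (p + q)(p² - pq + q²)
Substituting p = 4, q = 4:
LHS = 4³ + 4³ = 128
RHS = (4 + 4)(4² - 4·4 + 4²) = 128

The sides agree, so this pair does not disprove the claim.

Answer: No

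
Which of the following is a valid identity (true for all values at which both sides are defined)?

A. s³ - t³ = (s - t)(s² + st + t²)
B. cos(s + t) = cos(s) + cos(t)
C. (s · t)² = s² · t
A

A: holds — e.g. at (2, 2), both sides equal 0.
B: fails at (1, 2) — LHS = cos(3) ≈ -0.99, RHS = cos(2) + cos(1) ≈ 0.1242.
C: fails at (3, 5) — LHS = 225, RHS = 45.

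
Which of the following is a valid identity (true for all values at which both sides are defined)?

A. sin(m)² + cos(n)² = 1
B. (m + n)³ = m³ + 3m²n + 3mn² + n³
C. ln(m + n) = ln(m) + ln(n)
A: fails at (2, 5) — LHS = cos(5)² + sin(2)² ≈ 0.9073, RHS = 1.
B: holds — e.g. at (1, 1), both sides equal 8.
C: fails at (1, 2) — LHS = ln(3) ≈ 1.099, RHS = ln(2) ≈ 0.6931.

Answer: B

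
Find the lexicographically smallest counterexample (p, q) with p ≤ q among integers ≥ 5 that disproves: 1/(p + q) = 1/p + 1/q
Substituting (5, 5) into the claim:
LHS = 1/(5 + 5) = 1/10
RHS = 1/5 + 1/5 = 2/5

Since LHS ≠ RHS, this pair disproves the claim, and no lexicographically smaller pair (p ≤ q, integers ≥ 5) does.

For instance (7, 10) is also a counterexample (LHS = 1/17, RHS = 17/70), but it's lexicographically larger.

Answer: (p, q) = (5, 5)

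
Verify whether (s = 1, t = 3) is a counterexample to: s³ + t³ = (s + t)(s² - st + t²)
No

Substituting s = 1, t = 3:
LHS = 1³ + 3³ = 28
RHS = (1 + 3)(1² - 1·3 + 3²) = 28

The sides agree, so this pair does not disprove the claim.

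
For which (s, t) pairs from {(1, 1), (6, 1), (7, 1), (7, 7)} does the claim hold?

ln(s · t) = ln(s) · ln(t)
Testing each pair:
(1, 1): LHS = 0, RHS = 0 → holds
(6, 1): LHS = ln(6) ≈ 1.792, RHS = 0 → fails
(7, 1): LHS = ln(7) ≈ 1.946, RHS = 0 → fails
(7, 7): LHS = ln(49) ≈ 3.892, RHS = ln(7)² ≈ 3.787 → fails

1 of 4 pairs satisfies the claim.

Answer: (1, 1)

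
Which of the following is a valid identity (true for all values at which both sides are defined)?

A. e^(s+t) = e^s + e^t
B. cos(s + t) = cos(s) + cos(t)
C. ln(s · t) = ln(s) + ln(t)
C

A: fails at (1, 1) — LHS = e^2 ≈ 7.389, RHS = 2·e ≈ 5.437.
B: fails at (3, 7) — LHS = cos(10) ≈ -0.8391, RHS = cos(3) + cos(7) ≈ -0.2361.
C: holds — e.g. at (2, 2), both sides equal ln(4) ≈ 1.386.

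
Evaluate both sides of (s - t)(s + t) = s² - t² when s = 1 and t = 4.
LHS = (1 - 4)(1 + 4) = -15
RHS = 1² - 4² = -15

LHS = RHS: the two sides agree.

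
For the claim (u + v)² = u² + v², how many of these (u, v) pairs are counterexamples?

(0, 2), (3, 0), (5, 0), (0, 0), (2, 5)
Testing each pair:
(0, 2): LHS = 4, RHS = 4 → satisfies claim
(3, 0): LHS = 9, RHS = 9 → satisfies claim
(5, 0): LHS = 25, RHS = 25 → satisfies claim
(0, 0): LHS = 0, RHS = 0 → satisfies claim
(2, 5): LHS = 49, RHS = 29 → counterexample

That makes 1 counterexample.

Answer: 1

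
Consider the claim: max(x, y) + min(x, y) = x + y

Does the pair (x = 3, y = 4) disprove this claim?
Substituting x = 3, y = 4:
LHS = max(3, 4) + min(3, 4) = 7
RHS = 3 + 4 = 7

The sides agree, so this pair does not disprove the claim.

Answer: No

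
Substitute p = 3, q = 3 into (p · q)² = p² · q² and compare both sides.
LHS = (3 · 3)² = 81
RHS = 3² · 3² = 81

LHS = RHS: the two sides agree.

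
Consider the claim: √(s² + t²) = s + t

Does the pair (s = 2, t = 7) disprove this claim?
Substituting s = 2, t = 7:
LHS = √(2² + 7²) = √(53) ≈ 7.28
RHS = 2 + 7 = 9

Since LHS ≠ RHS, this pair disproves the claim.

Answer: Yes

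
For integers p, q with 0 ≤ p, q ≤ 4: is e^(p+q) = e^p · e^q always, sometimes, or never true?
The identity holds for every pair in the range. For instance at (p, q) = (1, 4): both sides equal e^5 ≈ 148.4.

Answer: Always true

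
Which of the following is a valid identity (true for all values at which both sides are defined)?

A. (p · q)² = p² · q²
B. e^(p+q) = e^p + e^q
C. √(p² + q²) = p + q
A

A: holds — e.g. at (2, 5), both sides equal 100.
B: fails at (5, 5) — LHS = e^10 ≈ 22026.5, RHS = 2·e^5 ≈ 296.8.
C: fails at (1, 5) — LHS = √(26) ≈ 5.099, RHS = 6.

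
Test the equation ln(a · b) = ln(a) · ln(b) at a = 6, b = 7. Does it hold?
Substituting a = 6, b = 7:

LHS = ln(6 · 7) = ln(42) ≈ 3.738
RHS = ln(6) · ln(7) ≈ 3.487

LHS ≠ RHS, so the equation does not hold at this point.

Answer: Fails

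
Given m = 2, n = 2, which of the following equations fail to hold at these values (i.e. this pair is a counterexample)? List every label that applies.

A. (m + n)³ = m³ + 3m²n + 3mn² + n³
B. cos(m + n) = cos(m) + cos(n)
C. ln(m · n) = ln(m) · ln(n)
B, C

Evaluating each claim at the given values:
A. LHS = 64, RHS = 64 → holds here (LHS = RHS)
B. LHS = cos(4) ≈ -0.6536, RHS = 2·cos(2) ≈ -0.8323 → fails here (LHS ≠ RHS)
C. LHS = ln(4) ≈ 1.386, RHS = ln(2)² ≈ 0.4805 → fails here (LHS ≠ RHS)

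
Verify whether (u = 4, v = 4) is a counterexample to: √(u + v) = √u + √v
Yes

Substituting u = 4, v = 4:
LHS = √(4 + 4) = 2·√(2) ≈ 2.828
RHS = √4 + √4 = 4

Since LHS ≠ RHS, this pair disproves the claim.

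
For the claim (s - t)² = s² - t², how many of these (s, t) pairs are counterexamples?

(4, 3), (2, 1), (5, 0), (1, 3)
Testing each pair:
(4, 3): LHS = 1, RHS = 7 → counterexample
(2, 1): LHS = 1, RHS = 3 → counterexample
(5, 0): LHS = 25, RHS = 25 → satisfies claim
(1, 3): LHS = 4, RHS = -8 → counterexample

That makes 3 counterexamples.

Answer: 3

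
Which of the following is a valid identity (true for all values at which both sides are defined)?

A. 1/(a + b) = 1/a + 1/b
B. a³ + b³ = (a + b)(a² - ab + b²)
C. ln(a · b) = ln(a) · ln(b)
A: fails at (2, 5) — LHS = 1/7, RHS = 7/10.
B: holds — e.g. at (2, 7), both sides equal 351.
C: fails at (4, 4) — LHS = ln(16) ≈ 2.773, RHS = ln(4)² ≈ 1.922.

Answer: B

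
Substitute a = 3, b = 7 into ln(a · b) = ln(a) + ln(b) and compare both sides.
LHS = ln(3 · 7) = ln(21) ≈ 3.045
RHS = ln(3) + ln(7) ≈ 3.045

LHS = RHS: the two sides agree.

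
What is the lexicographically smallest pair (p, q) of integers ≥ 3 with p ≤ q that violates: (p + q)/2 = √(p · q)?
At (3, 3): both sides equal 3, so it holds there.

Substituting (3, 4) into the claim:
LHS = (3 + 4)/2 = 7/2
RHS = √(3 · 4) = 2·√(3) ≈ 3.464

Since LHS ≠ RHS, this pair disproves the claim, and no lexicographically smaller pair (p ≤ q, integers ≥ 3) does.

For instance (4, 10) is also a counterexample (LHS = 7, RHS = 2·√(10) ≈ 6.325), but it's lexicographically larger.

Answer: (p, q) = (3, 4)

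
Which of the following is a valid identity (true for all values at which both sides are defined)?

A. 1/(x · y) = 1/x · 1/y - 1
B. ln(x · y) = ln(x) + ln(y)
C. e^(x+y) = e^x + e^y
B

A: fails at (1, 5) — LHS = 1/5, RHS = -4/5.
B: holds — e.g. at (4, 5), both sides equal ln(20) ≈ 2.996.
C: fails at (2, 5) — LHS = e^7 ≈ 1097, RHS = e^2 + e^5 ≈ 155.8.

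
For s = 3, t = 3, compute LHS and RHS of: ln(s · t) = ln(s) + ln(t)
LHS = ln(3 · 3) = ln(9) ≈ 2.197
RHS = ln(3) + ln(3) = 2·ln(3) ≈ 2.197

LHS = RHS: the two sides agree.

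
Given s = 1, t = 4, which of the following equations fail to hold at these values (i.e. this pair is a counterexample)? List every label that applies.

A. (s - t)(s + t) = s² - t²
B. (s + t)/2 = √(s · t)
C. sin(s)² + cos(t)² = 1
Evaluating each claim at the given values:
A. LHS = -15, RHS = -15 → holds here (LHS = RHS)
B. LHS = 5/2, RHS = 2 → fails here (LHS ≠ RHS)
C. LHS = cos(4)² + sin(1)² ≈ 1.135, RHS = 1 → fails here (LHS ≠ RHS)

Answer: B, C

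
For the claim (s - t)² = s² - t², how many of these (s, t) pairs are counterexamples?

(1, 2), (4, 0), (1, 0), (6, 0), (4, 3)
2

Testing each pair:
(1, 2): LHS = 1, RHS = -3 → counterexample
(4, 0): LHS = 16, RHS = 16 → satisfies claim
(1, 0): LHS = 1, RHS = 1 → satisfies claim
(6, 0): LHS = 36, RHS = 36 → satisfies claim
(4, 3): LHS = 1, RHS = 7 → counterexample

That makes 2 counterexamples.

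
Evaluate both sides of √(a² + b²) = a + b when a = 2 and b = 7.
LHS = √(2² + 7²) = √(53) ≈ 7.28
RHS = 2 + 7 = 9

LHS ≠ RHS (they differ by about 1.72), so the equation does not hold here.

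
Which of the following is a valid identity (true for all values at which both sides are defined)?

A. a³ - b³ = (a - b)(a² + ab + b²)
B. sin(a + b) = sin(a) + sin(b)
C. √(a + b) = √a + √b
A: holds — e.g. at (1, 5), both sides equal -124.
B: fails at (2, 5) — LHS = sin(7) ≈ 0.657, RHS = sin(5) + sin(2) ≈ -0.04963.
C: fails at (5, 5) — LHS = √(10) ≈ 3.162, RHS = 2·√(5) ≈ 4.472.

Answer: A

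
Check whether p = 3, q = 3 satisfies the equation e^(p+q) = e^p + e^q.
Substituting p = 3, q = 3:

LHS = e^(3+3) = e^6 ≈ 403.4
RHS = e^3 + e^3 = 2·e^3 ≈ 40.17

LHS ≠ RHS, so the equation does not hold at this point.

Answer: Fails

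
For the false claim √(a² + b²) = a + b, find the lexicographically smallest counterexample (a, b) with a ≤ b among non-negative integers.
(a, b) = (1, 1)

At (0, 4): both sides equal 4, so it holds there.

Substituting (1, 1) into the claim:
LHS = √(1² + 1²) = √(2) ≈ 1.414
RHS = 1 + 1 = 2

Since LHS ≠ RHS, this pair disproves the claim, and no lexicographically smaller pair (a ≤ b, non-negative integers) does.

For instance (2, 6) is also a counterexample (LHS = 2·√(10) ≈ 6.325, RHS = 8), but it's lexicographically larger.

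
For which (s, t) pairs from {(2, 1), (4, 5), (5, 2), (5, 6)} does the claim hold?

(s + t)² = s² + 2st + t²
Testing each pair:
(2, 1): LHS = 9, RHS = 9 → holds
(4, 5): LHS = 81, RHS = 81 → holds
(5, 2): LHS = 49, RHS = 49 → holds
(5, 6): LHS = 121, RHS = 121 → holds

Every pair satisfies the claim.

Answer: All pairs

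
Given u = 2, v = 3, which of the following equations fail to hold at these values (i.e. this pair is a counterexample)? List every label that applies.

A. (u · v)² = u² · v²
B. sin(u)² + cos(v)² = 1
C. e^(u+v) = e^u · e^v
Evaluating each claim at the given values:
A. LHS = 36, RHS = 36 → holds here (LHS = RHS)
B. LHS = sin(2)² + cos(3)² ≈ 1.807, RHS = 1 → fails here (LHS ≠ RHS)
C. LHS = e^5 ≈ 148.4, RHS = e^5 ≈ 148.4 → holds here (LHS = RHS)

Answer: B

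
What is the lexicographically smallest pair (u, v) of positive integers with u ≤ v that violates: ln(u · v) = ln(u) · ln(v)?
(u, v) = (1, 2)

At (1, 1): both sides equal 0, so it holds there.

Substituting (1, 2) into the claim:
LHS = ln(1 · 2) = ln(2) ≈ 0.6931
RHS = ln(1) · ln(2) = 0

Since LHS ≠ RHS, this pair disproves the claim, and no lexicographically smaller pair (u ≤ v, positive integers) does.

For instance (2, 4) is also a counterexample (LHS = ln(8) ≈ 2.079, RHS = ln(2)·ln(4) ≈ 0.9609), but it's lexicographically larger.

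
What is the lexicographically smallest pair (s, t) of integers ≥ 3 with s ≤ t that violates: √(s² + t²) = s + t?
(s, t) = (3, 3)

Substituting (3, 3) into the claim:
LHS = √(3² + 3²) = 3·√(2) ≈ 4.243
RHS = 3 + 3 = 6

Since LHS ≠ RHS, this pair disproves the claim, and no lexicographically smaller pair (s ≤ t, integers ≥ 3) does.

For instance (5, 9) is also a counterexample (LHS = √(106) ≈ 10.3, RHS = 14), but it's lexicographically larger.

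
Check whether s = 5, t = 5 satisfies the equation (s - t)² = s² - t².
Holds

Substituting s = 5, t = 5:

LHS = (5 - 5)² = 0
RHS = 5² - 5² = 0

LHS = RHS, so the equation holds at this point.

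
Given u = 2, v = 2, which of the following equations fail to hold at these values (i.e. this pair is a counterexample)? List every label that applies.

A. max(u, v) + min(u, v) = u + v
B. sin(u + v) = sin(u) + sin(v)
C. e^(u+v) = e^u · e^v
B

Evaluating each claim at the given values:
A. LHS = 4, RHS = 4 → holds here (LHS = RHS)
B. LHS = sin(4) ≈ -0.7568, RHS = 2·sin(2) ≈ 1.819 → fails here (LHS ≠ RHS)
C. LHS = e^4 ≈ 54.6, RHS = e^4 ≈ 54.6 → holds here (LHS = RHS)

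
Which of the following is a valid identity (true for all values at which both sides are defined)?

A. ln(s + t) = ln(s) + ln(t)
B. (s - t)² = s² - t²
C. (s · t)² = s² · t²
C

A: fails at (1, 2) — LHS = ln(3) ≈ 1.099, RHS = ln(2) ≈ 0.6931.
B: fails at (2, 5) — LHS = 9, RHS = -21.
C: holds — e.g. at (4, 6), both sides equal 576.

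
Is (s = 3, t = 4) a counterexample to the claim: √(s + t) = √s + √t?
Yes

Substituting s = 3, t = 4:
LHS = √(3 + 4) = √(7) ≈ 2.646
RHS = √3 + √4 = √(3) + 2 ≈ 3.732

Since LHS ≠ RHS, this pair disproves the claim.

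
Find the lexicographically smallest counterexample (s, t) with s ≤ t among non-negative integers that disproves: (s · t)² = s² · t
Substituting (1, 2) into the claim:
LHS = (1 · 2)² = 4
RHS = 1² · 2 = 2

Since LHS ≠ RHS, this pair disproves the claim, and no lexicographically smaller pair (s ≤ t, non-negative integers) does.

For instance (5, 6) is also a counterexample (LHS = 900, RHS = 150), but it's lexicographically larger.

Answer: (s, t) = (1, 2)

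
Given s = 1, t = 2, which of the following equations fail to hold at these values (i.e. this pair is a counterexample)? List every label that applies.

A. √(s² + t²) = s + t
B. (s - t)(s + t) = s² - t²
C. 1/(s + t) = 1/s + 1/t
Evaluating each claim at the given values:
A. LHS = √(5) ≈ 2.236, RHS = 3 → fails here (LHS ≠ RHS)
B. LHS = -3, RHS = -3 → holds here (LHS = RHS)
C. LHS = 1/3, RHS = 3/2 → fails here (LHS ≠ RHS)

Answer: A, C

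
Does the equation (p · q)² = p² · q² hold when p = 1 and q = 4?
Substituting p = 1, q = 4:

LHS = (1 · 4)² = 16
RHS = 1² · 4² = 16

LHS = RHS, so the equation holds at this point.

Answer: Holds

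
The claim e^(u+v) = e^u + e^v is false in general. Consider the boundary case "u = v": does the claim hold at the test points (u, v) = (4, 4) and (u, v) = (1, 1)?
No, fails at both test points

At (4, 4): LHS = e^8 ≈ 2981 ≠ RHS = 2·e^4 ≈ 109.2
At (1, 1): LHS = e^2 ≈ 7.389 ≠ RHS = 2·e ≈ 5.437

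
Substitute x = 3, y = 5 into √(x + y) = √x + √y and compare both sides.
LHS = √(3 + 5) = 2·√(2) ≈ 2.828
RHS = √3 + √5 = √(3) + √(5) ≈ 3.968

LHS ≠ RHS (they differ by about 1.14), so the equation does not hold here.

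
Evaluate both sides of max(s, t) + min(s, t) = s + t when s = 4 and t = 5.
LHS = max(4, 5) + min(4, 5) = 9
RHS = 4 + 5 = 9

LHS = RHS: the two sides agree.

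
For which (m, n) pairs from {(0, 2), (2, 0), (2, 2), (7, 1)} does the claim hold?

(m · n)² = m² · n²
Testing each pair:
(0, 2): LHS = 0, RHS = 0 → holds
(2, 0): LHS = 0, RHS = 0 → holds
(2, 2): LHS = 16, RHS = 16 → holds
(7, 1): LHS = 49, RHS = 49 → holds

Every pair satisfies the claim.

Answer: All pairs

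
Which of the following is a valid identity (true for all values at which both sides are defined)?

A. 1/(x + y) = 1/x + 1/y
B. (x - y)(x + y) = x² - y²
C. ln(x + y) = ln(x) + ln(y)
B

A: fails at (6, 7) — LHS = 1/13, RHS = 13/42.
B: holds — e.g. at (4, 4), both sides equal 0.
C: fails at (2, 3) — LHS = ln(5) ≈ 1.609, RHS = ln(2) + ln(3) ≈ 1.792.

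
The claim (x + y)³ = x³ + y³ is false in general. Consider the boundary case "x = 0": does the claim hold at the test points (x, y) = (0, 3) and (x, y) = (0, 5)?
Yes, holds at both test points

At (0, 3): LHS = 27, RHS = 27 → equal
At (0, 5): LHS = 125, RHS = 125 → equal

So the claim does hold at both of these boundary points, even though it is not an identity.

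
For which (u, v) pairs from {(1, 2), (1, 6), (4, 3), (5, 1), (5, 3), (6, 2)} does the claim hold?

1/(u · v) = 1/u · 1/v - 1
Testing each pair:
(1, 2): LHS = 1/2, RHS = -1/2 → fails
(1, 6): LHS = 1/6, RHS = -5/6 → fails
(4, 3): LHS = 1/12, RHS = -11/12 → fails
(5, 1): LHS = 1/5, RHS = -4/5 → fails
(5, 3): LHS = 1/15, RHS = -14/15 → fails
(6, 2): LHS = 1/12, RHS = -11/12 → fails

No pair satisfies the claim.

Answer: None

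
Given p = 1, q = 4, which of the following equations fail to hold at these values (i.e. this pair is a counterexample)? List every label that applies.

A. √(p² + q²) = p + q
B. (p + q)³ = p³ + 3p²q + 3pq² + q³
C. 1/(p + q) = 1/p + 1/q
Evaluating each claim at the given values:
A. LHS = √(17) ≈ 4.123, RHS = 5 → fails here (LHS ≠ RHS)
B. LHS = 125, RHS = 125 → holds here (LHS = RHS)
C. LHS = 1/5, RHS = 5/4 → fails here (LHS ≠ RHS)

Answer: A, C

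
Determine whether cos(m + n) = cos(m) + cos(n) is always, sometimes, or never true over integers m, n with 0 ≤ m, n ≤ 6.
The claim fails for every pair in the range. For instance at (m, n) = (5, 5): LHS = cos(10) ≈ -0.8391, RHS = 2·cos(5) ≈ 0.5673.

Answer: Never true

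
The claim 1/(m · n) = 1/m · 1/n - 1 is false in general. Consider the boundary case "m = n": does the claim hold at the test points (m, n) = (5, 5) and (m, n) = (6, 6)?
At (5, 5): LHS = 1/25 ≠ RHS = -24/25
At (6, 6): LHS = 1/36 ≠ RHS = -35/36

Answer: No, fails at both test points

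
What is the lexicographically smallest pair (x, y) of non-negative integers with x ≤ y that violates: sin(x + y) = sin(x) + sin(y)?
Substituting (1, 1) into the claim:
LHS = sin(1 + 1) = sin(2) ≈ 0.9093
RHS = sin(1) + sin(1) = 2·sin(1) ≈ 1.683

Since LHS ≠ RHS, this pair disproves the claim, and no lexicographically smaller pair (x ≤ y, non-negative integers) does.

For instance (2, 4) is also a counterexample (LHS = sin(6) ≈ -0.2794, RHS = sin(4) + sin(2) ≈ 0.1525), but it's lexicographically larger.

Answer: (x, y) = (1, 1)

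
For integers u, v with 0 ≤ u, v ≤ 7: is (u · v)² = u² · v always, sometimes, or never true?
It holds at (u, v) = (4, 0) (both sides equal 0), but fails at (u, v) = (6, 3) (LHS = 324, RHS = 108).

Answer: Sometimes true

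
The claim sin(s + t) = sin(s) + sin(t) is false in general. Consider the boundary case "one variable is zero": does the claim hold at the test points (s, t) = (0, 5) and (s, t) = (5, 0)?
At (0, 5): LHS = sin(5) ≈ -0.9589, RHS = sin(5) ≈ -0.9589 → equal
At (5, 0): LHS = sin(5) ≈ -0.9589, RHS = sin(5) ≈ -0.9589 → equal

So the claim does hold at both of these boundary points, even though it is not an identity.

Answer: Yes, holds at both test points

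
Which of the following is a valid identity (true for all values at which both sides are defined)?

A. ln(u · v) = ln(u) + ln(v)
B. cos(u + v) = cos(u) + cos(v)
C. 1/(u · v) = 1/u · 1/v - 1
A: holds — e.g. at (4, 4), both sides equal ln(16) ≈ 2.773.
B: fails at (2, 7) — LHS = cos(9) ≈ -0.9111, RHS = cos(2) + cos(7) ≈ 0.3378.
C: fails at (5, 5) — LHS = 1/25, RHS = -24/25.

Answer: A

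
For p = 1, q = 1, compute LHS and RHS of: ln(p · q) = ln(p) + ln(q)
LHS = ln(1 · 1) = 0
RHS = ln(1) + ln(1) = 0

LHS = RHS: the two sides agree.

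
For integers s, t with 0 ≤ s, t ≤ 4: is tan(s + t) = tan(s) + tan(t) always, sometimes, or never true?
Sometimes true

It holds at (s, t) = (0, 3) (both sides equal tan(3) ≈ -0.1425), but fails at (s, t) = (4, 4) (LHS = tan(8) ≈ -6.8, RHS = 2·tan(4) ≈ 2.316).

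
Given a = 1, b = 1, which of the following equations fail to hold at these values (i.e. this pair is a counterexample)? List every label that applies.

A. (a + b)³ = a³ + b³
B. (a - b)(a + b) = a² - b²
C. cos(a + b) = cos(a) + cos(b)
Evaluating each claim at the given values:
A. LHS = 8, RHS = 2 → fails here (LHS ≠ RHS)
B. LHS = 0, RHS = 0 → holds here (LHS = RHS)
C. LHS = cos(2) ≈ -0.4161, RHS = 2·cos(1) ≈ 1.081 → fails here (LHS ≠ RHS)

Answer: A, C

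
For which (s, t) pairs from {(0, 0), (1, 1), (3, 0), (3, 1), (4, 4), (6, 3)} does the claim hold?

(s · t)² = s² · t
(0, 0), (1, 1), (3, 0), (3, 1)

Testing each pair:
(0, 0): LHS = 0, RHS = 0 → holds
(1, 1): LHS = 1, RHS = 1 → holds
(3, 0): LHS = 0, RHS = 0 → holds
(3, 1): LHS = 9, RHS = 9 → holds
(4, 4): LHS = 256, RHS = 64 → fails
(6, 3): LHS = 324, RHS = 108 → fails

4 of 6 pairs satisfy the claim.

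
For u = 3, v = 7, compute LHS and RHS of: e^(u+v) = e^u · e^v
LHS = e^(3+7) = e^10 ≈ 22026.5
RHS = e^3 · e^7 = e^10 ≈ 22026.5

LHS = RHS: the two sides agree.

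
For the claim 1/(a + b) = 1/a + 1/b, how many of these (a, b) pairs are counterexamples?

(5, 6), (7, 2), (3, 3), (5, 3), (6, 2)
5

Testing each pair:
(5, 6): LHS = 1/11, RHS = 11/30 → counterexample
(7, 2): LHS = 1/9, RHS = 9/14 → counterexample
(3, 3): LHS = 1/6, RHS = 2/3 → counterexample
(5, 3): LHS = 1/8, RHS = 8/15 → counterexample
(6, 2): LHS = 1/8, RHS = 2/3 → counterexample

That makes 5 counterexamples.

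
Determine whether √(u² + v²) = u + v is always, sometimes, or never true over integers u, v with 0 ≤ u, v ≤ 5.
Sometimes true

It holds at (u, v) = (0, 4) (both sides equal 4), but fails at (u, v) = (4, 3) (LHS = 5, RHS = 7).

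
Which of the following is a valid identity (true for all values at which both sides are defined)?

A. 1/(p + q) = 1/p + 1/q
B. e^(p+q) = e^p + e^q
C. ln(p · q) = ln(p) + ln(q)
C

A: fails at (6, 7) — LHS = 1/13, RHS = 13/42.
B: fails at (2, 5) — LHS = e^7 ≈ 1097, RHS = e^2 + e^5 ≈ 155.8.
C: holds — e.g. at (2, 5), both sides equal ln(10) ≈ 2.303.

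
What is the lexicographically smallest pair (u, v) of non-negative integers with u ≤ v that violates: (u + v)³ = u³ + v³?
At (0, 4): both sides equal 64, so it holds there.

Substituting (1, 1) into the claim:
LHS = (1 + 1)³ = 8
RHS = 1³ + 1³ = 2

Since LHS ≠ RHS, this pair disproves the claim, and no lexicographically smaller pair (u ≤ v, non-negative integers) does.

For instance (5, 5) is also a counterexample (LHS = 1000, RHS = 250), but it's lexicographically larger.

Answer: (u, v) = (1, 1)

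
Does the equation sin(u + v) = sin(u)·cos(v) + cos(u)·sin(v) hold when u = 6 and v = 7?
Substituting u = 6, v = 7:

LHS = sin(6 + 7) = sin(13) ≈ 0.4202
RHS = sin(6)·cos(7) + cos(6)·sin(7) = sin(6)·cos(7) + sin(7)·cos(6) ≈ 0.4202

LHS = RHS, so the equation holds at this point.

Answer: Holds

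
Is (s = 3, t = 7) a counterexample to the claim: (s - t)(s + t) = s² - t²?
No

Substituting s = 3, t = 7:
LHS = (3 - 7)(3 + 7) = -40
RHS = 3² - 7² = -40

The sides agree, so this pair does not disprove the claim.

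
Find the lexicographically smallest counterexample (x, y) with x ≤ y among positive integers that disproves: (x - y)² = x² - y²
(x, y) = (1, 2)

At (1, 1): both sides equal 0, so it holds there.

Substituting (1, 2) into the claim:
LHS = (1 - 2)² = 1
RHS = 1² - 2² = -3

Since LHS ≠ RHS, this pair disproves the claim, and no lexicographically smaller pair (x ≤ y, positive integers) does.

For instance (3, 8) is also a counterexample (LHS = 25, RHS = -55), but it's lexicographically larger.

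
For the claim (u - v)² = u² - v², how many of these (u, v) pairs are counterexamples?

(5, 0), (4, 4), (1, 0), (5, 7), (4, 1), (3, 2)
Testing each pair:
(5, 0): LHS = 25, RHS = 25 → satisfies claim
(4, 4): LHS = 0, RHS = 0 → satisfies claim
(1, 0): LHS = 1, RHS = 1 → satisfies claim
(5, 7): LHS = 4, RHS = -24 → counterexample
(4, 1): LHS = 9, RHS = 15 → counterexample
(3, 2): LHS = 1, RHS = 5 → counterexample

That makes 3 counterexamples.

Answer: 3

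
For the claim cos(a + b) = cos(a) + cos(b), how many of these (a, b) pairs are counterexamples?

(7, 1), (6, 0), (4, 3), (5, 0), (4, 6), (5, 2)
6

Testing each pair:
(7, 1): LHS = cos(8) ≈ -0.1455, RHS = cos(1) + cos(7) ≈ 1.294 → counterexample
(6, 0): LHS = cos(6) ≈ 0.9602, RHS = cos(6) + 1 ≈ 1.96 → counterexample
(4, 3): LHS = cos(7) ≈ 0.7539, RHS = cos(3) + cos(4) ≈ -1.644 → counterexample
(5, 0): LHS = cos(5) ≈ 0.2837, RHS = cos(5) + 1 ≈ 1.284 → counterexample
(4, 6): LHS = cos(10) ≈ -0.8391, RHS = cos(4) + cos(6) ≈ 0.3065 → counterexample
(5, 2): LHS = cos(7) ≈ 0.7539, RHS = cos(2) + cos(5) ≈ -0.1325 → counterexample

That makes 6 counterexamples.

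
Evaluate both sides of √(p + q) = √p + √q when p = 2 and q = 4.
LHS = √(2 + 4) = √(6) ≈ 2.449
RHS = √2 + √4 = √(2) + 2 ≈ 3.414

LHS ≠ RHS (they differ by about 0.9647), so the equation does not hold here.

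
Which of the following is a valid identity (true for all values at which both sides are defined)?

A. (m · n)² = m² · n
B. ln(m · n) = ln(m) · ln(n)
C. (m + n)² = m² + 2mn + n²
A: fails at (1, 3) — LHS = 9, RHS = 3.
B: fails at (2, 7) — LHS = ln(14) ≈ 2.639, RHS = ln(2)·ln(7) ≈ 1.349.
C: holds — e.g. at (6, 7), both sides equal 169.

Answer: C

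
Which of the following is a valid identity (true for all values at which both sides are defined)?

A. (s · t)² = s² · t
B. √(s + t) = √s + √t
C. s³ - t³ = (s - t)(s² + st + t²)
A: fails at (6, 7) — LHS = 1764, RHS = 252.
B: fails at (3, 4) — LHS = √(7) ≈ 2.646, RHS = √(3) + 2 ≈ 3.732.
C: holds — e.g. at (5, 8), both sides equal -387.

Answer: C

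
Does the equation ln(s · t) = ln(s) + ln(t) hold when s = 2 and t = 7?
Substituting s = 2, t = 7:

LHS = ln(2 · 7) = ln(14) ≈ 2.639
RHS = ln(2) + ln(7) ≈ 2.639

LHS = RHS, so the equation holds at this point.

Answer: Holds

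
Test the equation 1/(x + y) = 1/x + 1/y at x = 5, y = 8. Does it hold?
Substituting x = 5, y = 8:

LHS = 1/(5 + 8) = 1/13
RHS = 1/5 + 1/8 = 13/40

LHS ≠ RHS, so the equation does not hold at this point.

Answer: Fails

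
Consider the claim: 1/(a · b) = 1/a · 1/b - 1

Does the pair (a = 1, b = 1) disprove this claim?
Yes

Substituting a = 1, b = 1:
LHS = 1/(1 · 1) = 1
RHS = 1/1 · 1/1 - 1 = 0

Since LHS ≠ RHS, this pair disproves the claim.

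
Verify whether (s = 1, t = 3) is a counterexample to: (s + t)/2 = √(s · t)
Yes

Substituting s = 1, t = 3:
LHS = (1 + 3)/2 = 2
RHS = √(1 · 3) = √(3) ≈ 1.732

Since LHS ≠ RHS, this pair disproves the claim.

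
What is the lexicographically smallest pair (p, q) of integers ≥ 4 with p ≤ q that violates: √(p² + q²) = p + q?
Substituting (4, 4) into the claim:
LHS = √(4² + 4²) = 4·√(2) ≈ 5.657
RHS = 4 + 4 = 8

Since LHS ≠ RHS, this pair disproves the claim, and no lexicographically smaller pair (p ≤ q, integers ≥ 4) does.

For instance (5, 10) is also a counterexample (LHS = 5·√(5) ≈ 11.18, RHS = 15), but it's lexicographically larger.

Answer: (p, q) = (4, 4)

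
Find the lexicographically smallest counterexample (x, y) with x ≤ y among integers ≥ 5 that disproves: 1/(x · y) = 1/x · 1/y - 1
Substituting (5, 5) into the claim:
LHS = 1/(5 · 5) = 1/25
RHS = 1/5 · 1/5 - 1 = -24/25

Since LHS ≠ RHS, this pair disproves the claim, and no lexicographically smaller pair (x ≤ y, integers ≥ 5) does.

For instance (5, 7) is also a counterexample (LHS = 1/35, RHS = -34/35), but it's lexicographically larger.

Answer: (x, y) = (5, 5)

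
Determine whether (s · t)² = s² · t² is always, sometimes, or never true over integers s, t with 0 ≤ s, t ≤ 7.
The identity holds for every pair in the range. For instance at (s, t) = (3, 2): both sides equal 36.

Answer: Always true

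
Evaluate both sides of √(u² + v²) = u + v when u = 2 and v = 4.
LHS = √(2² + 4²) = 2·√(5) ≈ 4.472
RHS = 2 + 4 = 6

LHS ≠ RHS (they differ by about 1.528), so the equation does not hold here.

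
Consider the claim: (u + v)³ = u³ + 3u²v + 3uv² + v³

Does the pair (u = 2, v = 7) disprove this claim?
Substituting u = 2, v = 7:
LHS = (2 + 7)³ = 729
RHS = 2³ + 3·2²·7 + 3·2·7² + 7³ = 729

The sides agree, so this pair does not disprove the claim.

Answer: No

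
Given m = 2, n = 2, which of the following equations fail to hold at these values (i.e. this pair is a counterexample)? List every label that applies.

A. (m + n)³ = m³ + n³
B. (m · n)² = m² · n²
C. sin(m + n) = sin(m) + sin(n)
Evaluating each claim at the given values:
A. LHS = 64, RHS = 16 → fails here (LHS ≠ RHS)
B. LHS = 16, RHS = 16 → holds here (LHS = RHS)
C. LHS = sin(4) ≈ -0.7568, RHS = 2·sin(2) ≈ 1.819 → fails here (LHS ≠ RHS)

Answer: A, C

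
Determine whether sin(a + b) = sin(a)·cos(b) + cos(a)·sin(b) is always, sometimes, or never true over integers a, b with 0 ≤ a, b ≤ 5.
Always true

The identity holds for every pair in the range. For instance at (a, b) = (0, 4): both sides equal sin(4) ≈ -0.7568.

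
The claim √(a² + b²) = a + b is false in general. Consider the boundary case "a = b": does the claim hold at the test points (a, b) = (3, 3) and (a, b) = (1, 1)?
No, fails at both test points

At (3, 3): LHS = 3·√(2) ≈ 4.243 ≠ RHS = 6
At (1, 1): LHS = √(2) ≈ 1.414 ≠ RHS = 2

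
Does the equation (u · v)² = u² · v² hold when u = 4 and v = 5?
Holds

Substituting u = 4, v = 5:

LHS = (4 · 5)² = 400
RHS = 4² · 5² = 400

LHS = RHS, so the equation holds at this point.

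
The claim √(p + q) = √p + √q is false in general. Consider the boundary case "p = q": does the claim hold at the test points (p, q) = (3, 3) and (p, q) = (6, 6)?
At (3, 3): LHS = √(6) ≈ 2.449 ≠ RHS = 2·√(3) ≈ 3.464
At (6, 6): LHS = 2·√(3) ≈ 3.464 ≠ RHS = 2·√(6) ≈ 4.899

Answer: No, fails at both test points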